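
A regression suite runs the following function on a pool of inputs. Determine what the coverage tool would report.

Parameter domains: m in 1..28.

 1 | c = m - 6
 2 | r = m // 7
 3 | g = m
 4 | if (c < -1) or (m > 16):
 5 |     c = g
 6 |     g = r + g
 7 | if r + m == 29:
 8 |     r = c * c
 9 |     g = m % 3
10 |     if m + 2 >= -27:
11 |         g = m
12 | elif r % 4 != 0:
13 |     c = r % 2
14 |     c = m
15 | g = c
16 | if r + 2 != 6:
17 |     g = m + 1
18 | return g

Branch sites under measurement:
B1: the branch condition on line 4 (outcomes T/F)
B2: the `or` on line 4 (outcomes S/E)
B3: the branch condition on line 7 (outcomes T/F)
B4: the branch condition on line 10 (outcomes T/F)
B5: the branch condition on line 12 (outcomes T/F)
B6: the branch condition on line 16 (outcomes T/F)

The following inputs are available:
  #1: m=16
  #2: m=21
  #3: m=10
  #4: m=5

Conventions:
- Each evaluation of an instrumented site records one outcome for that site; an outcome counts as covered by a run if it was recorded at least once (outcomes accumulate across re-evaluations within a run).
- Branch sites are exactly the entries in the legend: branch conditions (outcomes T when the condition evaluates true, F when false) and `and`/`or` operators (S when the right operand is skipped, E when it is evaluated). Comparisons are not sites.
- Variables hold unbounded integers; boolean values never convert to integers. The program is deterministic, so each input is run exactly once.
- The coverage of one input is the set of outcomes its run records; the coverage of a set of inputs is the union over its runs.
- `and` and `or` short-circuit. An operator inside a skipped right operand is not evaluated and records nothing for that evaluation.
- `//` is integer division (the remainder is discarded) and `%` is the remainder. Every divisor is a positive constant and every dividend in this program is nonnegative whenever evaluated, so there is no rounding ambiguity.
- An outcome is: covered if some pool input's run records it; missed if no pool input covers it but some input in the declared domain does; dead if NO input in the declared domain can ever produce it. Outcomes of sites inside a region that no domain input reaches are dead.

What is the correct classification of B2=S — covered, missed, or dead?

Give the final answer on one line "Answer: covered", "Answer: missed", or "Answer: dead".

no pool input records B2=S
but domain input (m=1) does record it -> reachable, so missed

Answer: missed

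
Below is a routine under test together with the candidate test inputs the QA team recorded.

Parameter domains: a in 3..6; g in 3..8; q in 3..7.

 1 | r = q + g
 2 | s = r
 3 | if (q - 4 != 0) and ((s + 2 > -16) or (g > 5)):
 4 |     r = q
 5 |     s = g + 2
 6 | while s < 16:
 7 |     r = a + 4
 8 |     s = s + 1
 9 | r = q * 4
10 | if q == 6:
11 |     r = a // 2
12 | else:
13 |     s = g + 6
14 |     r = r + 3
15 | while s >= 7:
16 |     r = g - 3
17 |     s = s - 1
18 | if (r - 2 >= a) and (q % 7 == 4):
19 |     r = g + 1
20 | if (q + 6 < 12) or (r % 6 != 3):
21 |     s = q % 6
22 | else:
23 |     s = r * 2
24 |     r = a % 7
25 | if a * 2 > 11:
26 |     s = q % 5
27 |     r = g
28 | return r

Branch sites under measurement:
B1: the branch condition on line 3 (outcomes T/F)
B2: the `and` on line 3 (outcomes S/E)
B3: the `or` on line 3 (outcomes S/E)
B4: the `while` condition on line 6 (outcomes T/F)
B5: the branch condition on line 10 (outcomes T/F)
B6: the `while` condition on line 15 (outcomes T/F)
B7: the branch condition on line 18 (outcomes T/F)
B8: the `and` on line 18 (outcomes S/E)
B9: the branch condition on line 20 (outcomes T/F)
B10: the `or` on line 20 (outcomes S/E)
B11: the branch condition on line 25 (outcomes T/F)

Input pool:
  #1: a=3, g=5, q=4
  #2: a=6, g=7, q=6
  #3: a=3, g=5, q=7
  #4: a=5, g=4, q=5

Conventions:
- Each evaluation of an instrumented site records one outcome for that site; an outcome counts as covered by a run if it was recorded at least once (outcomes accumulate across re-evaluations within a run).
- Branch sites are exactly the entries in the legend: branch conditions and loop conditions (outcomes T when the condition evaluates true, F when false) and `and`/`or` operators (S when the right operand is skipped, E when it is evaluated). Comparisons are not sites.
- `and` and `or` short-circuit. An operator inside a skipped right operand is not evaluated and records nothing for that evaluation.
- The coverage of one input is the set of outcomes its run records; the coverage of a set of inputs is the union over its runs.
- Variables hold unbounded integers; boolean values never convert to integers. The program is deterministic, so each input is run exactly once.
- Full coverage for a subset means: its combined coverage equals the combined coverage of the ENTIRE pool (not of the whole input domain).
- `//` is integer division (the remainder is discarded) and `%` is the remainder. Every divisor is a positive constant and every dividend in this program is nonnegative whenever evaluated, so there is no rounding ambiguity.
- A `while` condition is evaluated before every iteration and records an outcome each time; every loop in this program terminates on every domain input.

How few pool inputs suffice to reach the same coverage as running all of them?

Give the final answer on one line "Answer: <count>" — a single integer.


run #1 (a=3, g=5, q=4) runs B2->S, B1->F, B4->T, B4->T, B4->T, B4->T, B4->T, B4->T, B4->T, B4->F, B5->F, B6->T, B6->T, B6->T, ...; records B1=F, B2=S, B4=T, B4=F, B5=F, B6=T, B6=F, B7=F, B8=S, B9=T, B10=S, B11=F
run #2 (a=6, g=7, q=6) runs B2->E, B3->S, B1->T, B4->T, B4->T, B4->T, B4->T, B4->T, B4->T, B4->T, B4->F, B5->T, B6->T, B6->T, ...; records B1=T, B2=E, B3=S, B4=T, B4=F, B5=T, B6=T, B6=F, B7=F, B8=S, B9=T, B10=E, B11=T
run #3 (a=3, g=5, q=7) runs B2->E, B3->S, B1->T, B4->T, B4->T, B4->T, B4->T, B4->T, B4->T, B4->T, B4->T, B4->T, B4->F, B5->F, ...; records B1=T, B2=E, B3=S, B4=T, B4=F, B5=F, B6=T, B6=F, B7=F, B8=S, B9=T, B10=E, B11=F
run #4 (a=5, g=4, q=5) runs B2->E, B3->S, B1->T, B4->T, B4->T, B4->T, B4->T, B4->T, B4->T, B4->T, B4->T, B4->T, B4->T, B4->F, ...; records B1=T, B2=E, B3=S, B4=T, B4=F, B5=F, B6=T, B6=F, B7=F, B8=S, B9=T, B10=S, B11=F
together the pool reaches 18 outcomes: B1=T, B1=F, B2=S, B2=E, B3=S, B4=T, B4=F, B5=T, B5=F, B6=T, B6=F, B7=F, B8=S, B9=T, B10=S, B10=E, B11=T, B11=F
checked all size-1 subsets: none covers 18 outcomes (max 13/18)
at size 2, {1, 2} reaches all 18 outcomes; every lexicographically earlier size-2 subset fails
Answer: 2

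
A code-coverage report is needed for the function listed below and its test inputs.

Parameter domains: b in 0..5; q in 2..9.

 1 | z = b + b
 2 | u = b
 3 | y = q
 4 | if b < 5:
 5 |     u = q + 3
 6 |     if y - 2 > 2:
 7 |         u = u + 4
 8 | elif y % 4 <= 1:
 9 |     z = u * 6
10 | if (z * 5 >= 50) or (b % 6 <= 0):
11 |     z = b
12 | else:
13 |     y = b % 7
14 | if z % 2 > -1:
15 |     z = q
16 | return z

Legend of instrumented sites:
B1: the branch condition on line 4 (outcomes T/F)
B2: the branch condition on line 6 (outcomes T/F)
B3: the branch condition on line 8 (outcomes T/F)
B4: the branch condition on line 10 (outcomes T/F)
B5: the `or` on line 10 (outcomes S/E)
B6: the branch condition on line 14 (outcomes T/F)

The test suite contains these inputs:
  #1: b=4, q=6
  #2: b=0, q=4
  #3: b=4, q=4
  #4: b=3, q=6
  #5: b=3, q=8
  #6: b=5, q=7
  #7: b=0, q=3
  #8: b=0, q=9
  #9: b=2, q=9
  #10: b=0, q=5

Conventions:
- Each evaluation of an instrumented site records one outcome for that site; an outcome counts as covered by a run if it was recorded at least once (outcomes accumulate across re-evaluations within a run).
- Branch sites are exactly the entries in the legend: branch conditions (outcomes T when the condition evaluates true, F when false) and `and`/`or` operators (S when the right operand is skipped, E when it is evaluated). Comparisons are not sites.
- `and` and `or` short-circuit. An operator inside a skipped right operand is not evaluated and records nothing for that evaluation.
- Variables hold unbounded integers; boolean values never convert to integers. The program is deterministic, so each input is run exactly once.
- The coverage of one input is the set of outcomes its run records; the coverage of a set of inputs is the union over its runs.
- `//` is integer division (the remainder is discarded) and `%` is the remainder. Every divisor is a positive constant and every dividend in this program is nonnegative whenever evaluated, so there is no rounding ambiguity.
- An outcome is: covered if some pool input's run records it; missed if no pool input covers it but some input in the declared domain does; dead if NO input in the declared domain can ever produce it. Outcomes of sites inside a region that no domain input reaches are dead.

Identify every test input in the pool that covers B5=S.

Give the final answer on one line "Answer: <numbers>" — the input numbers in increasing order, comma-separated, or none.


input #1 (b=4, q=6): does not produce B5=S
input #2 (b=0, q=4): does not produce B5=S
input #3 (b=4, q=4): does not produce B5=S
input #4 (b=3, q=6): does not produce B5=S
input #5 (b=3, q=8): does not produce B5=S
input #6 (b=5, q=7): produces B5=S
input #7 (b=0, q=3): does not produce B5=S
input #8 (b=0, q=9): does not produce B5=S
input #9 (b=2, q=9): does not produce B5=S
input #10 (b=0, q=5): does not produce B5=S
Answer: 6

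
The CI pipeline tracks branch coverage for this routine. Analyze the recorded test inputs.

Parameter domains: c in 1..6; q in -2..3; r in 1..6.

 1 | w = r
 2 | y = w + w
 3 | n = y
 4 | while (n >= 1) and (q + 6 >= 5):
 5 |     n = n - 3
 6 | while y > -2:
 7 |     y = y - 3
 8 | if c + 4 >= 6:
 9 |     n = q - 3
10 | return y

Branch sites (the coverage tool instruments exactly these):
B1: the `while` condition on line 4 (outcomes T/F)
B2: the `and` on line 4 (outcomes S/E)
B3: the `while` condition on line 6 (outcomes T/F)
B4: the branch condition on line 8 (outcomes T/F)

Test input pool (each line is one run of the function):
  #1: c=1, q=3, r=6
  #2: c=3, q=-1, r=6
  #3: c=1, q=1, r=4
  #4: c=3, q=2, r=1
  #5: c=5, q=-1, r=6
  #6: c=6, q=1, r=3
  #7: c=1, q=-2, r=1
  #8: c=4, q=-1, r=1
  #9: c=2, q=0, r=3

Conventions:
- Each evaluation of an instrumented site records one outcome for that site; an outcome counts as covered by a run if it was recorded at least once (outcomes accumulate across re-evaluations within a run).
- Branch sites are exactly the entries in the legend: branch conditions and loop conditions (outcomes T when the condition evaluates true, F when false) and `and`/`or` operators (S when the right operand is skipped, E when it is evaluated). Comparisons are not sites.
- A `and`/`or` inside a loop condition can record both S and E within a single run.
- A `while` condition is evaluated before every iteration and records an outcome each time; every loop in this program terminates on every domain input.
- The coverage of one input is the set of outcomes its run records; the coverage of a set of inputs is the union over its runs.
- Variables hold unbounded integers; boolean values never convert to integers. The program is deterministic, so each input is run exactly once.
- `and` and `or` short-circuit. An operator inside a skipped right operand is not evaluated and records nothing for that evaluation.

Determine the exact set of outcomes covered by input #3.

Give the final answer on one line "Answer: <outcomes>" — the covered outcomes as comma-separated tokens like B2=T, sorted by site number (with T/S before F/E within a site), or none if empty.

Running input #3 (c=1, q=1, r=4), event by event:
  B2->E, B1->T, B2->E, B1->T, B2->E, B1->T, B2->S, B1->F, B3->T, B3->T
  B3->T, B3->T, B3->F, B4->F
collecting distinct outcomes: B1=T, B1=F, B2=S, B2=E, B3=T, B3=F, B4=F

Answer: B1=T, B1=F, B2=S, B2=E, B3=T, B3=F, B4=F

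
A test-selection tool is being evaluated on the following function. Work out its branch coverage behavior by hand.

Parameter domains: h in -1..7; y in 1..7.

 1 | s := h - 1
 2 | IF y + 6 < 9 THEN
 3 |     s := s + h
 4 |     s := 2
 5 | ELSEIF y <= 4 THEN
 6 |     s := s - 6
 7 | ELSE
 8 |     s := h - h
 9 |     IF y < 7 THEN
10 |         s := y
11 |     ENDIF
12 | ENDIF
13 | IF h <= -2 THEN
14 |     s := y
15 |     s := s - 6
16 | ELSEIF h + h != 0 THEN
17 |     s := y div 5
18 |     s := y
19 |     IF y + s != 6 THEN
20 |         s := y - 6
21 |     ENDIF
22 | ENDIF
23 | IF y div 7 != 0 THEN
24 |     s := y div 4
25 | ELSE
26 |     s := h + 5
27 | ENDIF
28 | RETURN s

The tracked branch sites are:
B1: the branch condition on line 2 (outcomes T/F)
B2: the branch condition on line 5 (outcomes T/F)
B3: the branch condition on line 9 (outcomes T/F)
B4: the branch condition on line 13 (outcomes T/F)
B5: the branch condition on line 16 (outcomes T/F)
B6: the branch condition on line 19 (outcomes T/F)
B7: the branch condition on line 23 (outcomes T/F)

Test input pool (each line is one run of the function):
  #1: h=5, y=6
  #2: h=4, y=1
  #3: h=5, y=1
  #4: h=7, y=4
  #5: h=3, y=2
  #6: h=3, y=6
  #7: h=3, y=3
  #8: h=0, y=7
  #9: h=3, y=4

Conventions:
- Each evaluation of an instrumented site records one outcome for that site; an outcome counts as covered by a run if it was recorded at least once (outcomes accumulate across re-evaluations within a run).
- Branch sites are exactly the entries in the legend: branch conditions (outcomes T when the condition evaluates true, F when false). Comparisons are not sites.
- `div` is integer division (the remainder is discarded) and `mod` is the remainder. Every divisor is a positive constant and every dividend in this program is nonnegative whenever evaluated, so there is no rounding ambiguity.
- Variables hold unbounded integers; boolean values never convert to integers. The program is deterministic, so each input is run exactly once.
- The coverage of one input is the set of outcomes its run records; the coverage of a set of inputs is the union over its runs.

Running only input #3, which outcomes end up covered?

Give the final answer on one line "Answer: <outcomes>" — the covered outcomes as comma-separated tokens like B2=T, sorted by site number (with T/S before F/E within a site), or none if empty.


Simulating input #3 (h=5, y=1) step by step:
  B1->T, B4->F, B5->T, B6->T, B7->F
distinct outcomes covered: B1=T, B4=F, B5=T, B6=T, B7=F
Answer: B1=T, B4=F, B5=T, B6=T, B7=F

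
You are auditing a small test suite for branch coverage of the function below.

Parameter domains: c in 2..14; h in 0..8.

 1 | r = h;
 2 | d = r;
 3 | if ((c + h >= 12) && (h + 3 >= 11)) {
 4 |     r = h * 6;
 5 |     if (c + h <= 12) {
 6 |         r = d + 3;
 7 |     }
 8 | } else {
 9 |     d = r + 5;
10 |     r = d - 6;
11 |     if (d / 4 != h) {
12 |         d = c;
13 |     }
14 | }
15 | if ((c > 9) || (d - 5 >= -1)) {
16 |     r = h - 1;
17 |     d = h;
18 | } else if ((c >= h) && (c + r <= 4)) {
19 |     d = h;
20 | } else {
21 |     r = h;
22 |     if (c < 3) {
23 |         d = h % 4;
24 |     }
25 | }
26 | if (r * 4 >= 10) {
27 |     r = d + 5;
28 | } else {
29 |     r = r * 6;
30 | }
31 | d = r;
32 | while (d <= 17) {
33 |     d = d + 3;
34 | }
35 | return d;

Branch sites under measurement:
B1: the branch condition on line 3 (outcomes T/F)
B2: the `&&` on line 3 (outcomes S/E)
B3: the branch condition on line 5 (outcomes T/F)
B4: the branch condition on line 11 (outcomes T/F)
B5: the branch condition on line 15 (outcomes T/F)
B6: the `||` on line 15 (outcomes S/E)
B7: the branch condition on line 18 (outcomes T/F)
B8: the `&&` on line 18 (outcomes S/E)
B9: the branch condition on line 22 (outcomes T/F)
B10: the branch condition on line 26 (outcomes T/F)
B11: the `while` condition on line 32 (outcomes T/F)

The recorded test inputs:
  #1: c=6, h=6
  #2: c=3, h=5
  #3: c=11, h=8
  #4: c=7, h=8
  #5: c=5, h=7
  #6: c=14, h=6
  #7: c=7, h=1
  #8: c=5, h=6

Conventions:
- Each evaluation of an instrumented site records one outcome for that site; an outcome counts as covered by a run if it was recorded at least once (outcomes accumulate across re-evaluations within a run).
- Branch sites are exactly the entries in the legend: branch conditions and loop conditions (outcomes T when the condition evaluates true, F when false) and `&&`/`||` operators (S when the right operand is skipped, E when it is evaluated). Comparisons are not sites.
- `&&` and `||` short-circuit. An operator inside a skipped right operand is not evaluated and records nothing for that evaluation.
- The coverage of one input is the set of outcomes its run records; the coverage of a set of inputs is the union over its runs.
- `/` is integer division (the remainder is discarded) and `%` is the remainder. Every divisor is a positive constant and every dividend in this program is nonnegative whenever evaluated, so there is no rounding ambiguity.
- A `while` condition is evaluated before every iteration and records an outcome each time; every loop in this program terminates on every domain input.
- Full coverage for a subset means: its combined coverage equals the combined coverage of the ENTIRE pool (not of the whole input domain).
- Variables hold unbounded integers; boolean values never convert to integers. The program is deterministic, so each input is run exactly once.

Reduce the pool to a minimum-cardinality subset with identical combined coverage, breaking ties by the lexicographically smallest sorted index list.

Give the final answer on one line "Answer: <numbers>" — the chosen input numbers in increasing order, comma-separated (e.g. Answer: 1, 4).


input #1 (c=6, h=6): events B2->E, B1->F, B4->T, B6->E, B5->T, B10->T, B11->T, B11->T, B11->T, B11->F; covers B1=F, B2=E, B4=T, B5=T, B6=E, B10=T, B11=T, B11=F
input #2 (c=3, h=5): events B2->S, B1->F, B4->T, B6->E, B5->F, B8->S, B7->F, B9->F, B10->T, B11->T, B11->T, B11->T, B11->T, B11->F; covers B1=F, B2=S, B4=T, B5=F, B6=E, B7=F, B8=S, B9=F, B10=T, B11=T, B11=F
input #3 (c=11, h=8): events B2->E, B1->T, B3->F, B6->S, B5->T, B10->T, B11->T, B11->T, B11->F; covers B1=T, B2=E, B3=F, B5=T, B6=S, B10=T, B11=T, B11=F
input #4 (c=7, h=8): events B2->E, B1->T, B3->F, B6->E, B5->T, B10->T, B11->T, B11->T, B11->F; covers B1=T, B2=E, B3=F, B5=T, B6=E, B10=T, B11=T, B11=F
input #5 (c=5, h=7): events B2->E, B1->F, B4->T, B6->E, B5->T, B10->T, B11->T, B11->T, B11->F; covers B1=F, B2=E, B4=T, B5=T, B6=E, B10=T, B11=T, B11=F
input #6 (c=14, h=6): events B2->E, B1->F, B4->T, B6->S, B5->T, B10->T, B11->T, B11->T, B11->T, B11->F; covers B1=F, B2=E, B4=T, B5=T, B6=S, B10=T, B11=T, B11=F
input #7 (c=7, h=1): events B2->S, B1->F, B4->F, B6->E, B5->T, B10->F, B11->T, B11->T, B11->T, B11->T, B11->T, B11->T, B11->F; covers B1=F, B2=S, B4=F, B5=T, B6=E, B10=F, B11=T, B11=F
input #8 (c=5, h=6): events B2->S, B1->F, B4->T, B6->E, B5->T, B10->T, B11->T, B11->T, B11->T, B11->F; covers B1=F, B2=S, B4=T, B5=T, B6=E, B10=T, B11=T, B11=F
the full pool covers 18 outcomes: B1=T, B1=F, B2=S, B2=E, B3=F, B4=T, B4=F, B5=T, B5=F, B6=S, B6=E, B7=F, B8=S, B9=F, B10=T, B10=F, B11=T, B11=F
size 1 is not enough: best union over all size-1 subsets is 11/18
size 2 is not enough: best union over all size-2 subsets is 16/18
at size 3, {2, 3, 7} reaches all 18 outcomes; every lexicographically earlier size-3 subset fails
Answer: 2, 3, 7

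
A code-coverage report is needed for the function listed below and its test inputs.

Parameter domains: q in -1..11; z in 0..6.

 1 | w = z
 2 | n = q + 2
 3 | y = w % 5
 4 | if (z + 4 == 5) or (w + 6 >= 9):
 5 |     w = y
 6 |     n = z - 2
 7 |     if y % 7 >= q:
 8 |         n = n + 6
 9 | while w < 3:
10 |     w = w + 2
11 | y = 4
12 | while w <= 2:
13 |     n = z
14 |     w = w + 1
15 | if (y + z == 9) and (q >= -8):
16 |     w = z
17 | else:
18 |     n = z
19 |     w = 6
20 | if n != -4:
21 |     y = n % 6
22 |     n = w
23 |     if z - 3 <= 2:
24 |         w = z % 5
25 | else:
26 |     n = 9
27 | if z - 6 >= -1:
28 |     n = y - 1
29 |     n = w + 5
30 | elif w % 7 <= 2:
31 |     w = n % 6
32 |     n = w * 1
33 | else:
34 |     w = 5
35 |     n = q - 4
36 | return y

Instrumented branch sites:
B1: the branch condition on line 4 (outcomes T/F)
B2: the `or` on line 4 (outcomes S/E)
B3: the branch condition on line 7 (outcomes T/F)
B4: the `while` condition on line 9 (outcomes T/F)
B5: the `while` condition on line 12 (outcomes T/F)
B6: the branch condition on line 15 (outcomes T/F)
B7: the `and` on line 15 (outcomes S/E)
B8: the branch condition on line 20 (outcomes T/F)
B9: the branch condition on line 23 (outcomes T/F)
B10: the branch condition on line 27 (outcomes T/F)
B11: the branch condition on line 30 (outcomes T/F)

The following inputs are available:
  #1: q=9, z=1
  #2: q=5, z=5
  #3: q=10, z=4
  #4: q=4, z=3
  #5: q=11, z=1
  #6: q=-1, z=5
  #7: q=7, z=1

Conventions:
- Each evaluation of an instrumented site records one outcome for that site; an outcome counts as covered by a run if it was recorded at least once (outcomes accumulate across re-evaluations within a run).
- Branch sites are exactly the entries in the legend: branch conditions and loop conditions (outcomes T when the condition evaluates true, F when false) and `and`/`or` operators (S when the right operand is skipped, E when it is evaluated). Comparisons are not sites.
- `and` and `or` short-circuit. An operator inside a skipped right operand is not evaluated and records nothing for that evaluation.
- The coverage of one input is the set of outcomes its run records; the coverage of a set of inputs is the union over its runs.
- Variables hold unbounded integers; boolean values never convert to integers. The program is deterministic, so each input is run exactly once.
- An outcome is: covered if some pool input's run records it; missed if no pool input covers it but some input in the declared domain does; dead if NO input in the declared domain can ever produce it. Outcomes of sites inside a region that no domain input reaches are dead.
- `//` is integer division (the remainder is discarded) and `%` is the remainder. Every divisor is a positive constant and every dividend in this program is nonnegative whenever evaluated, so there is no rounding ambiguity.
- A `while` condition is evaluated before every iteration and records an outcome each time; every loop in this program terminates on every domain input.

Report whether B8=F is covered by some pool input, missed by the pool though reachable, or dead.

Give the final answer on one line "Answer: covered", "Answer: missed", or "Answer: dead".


no pool input records B8=F
checking all 91 inputs in the declared domain: B8=F is never recorded -> dead
Answer: dead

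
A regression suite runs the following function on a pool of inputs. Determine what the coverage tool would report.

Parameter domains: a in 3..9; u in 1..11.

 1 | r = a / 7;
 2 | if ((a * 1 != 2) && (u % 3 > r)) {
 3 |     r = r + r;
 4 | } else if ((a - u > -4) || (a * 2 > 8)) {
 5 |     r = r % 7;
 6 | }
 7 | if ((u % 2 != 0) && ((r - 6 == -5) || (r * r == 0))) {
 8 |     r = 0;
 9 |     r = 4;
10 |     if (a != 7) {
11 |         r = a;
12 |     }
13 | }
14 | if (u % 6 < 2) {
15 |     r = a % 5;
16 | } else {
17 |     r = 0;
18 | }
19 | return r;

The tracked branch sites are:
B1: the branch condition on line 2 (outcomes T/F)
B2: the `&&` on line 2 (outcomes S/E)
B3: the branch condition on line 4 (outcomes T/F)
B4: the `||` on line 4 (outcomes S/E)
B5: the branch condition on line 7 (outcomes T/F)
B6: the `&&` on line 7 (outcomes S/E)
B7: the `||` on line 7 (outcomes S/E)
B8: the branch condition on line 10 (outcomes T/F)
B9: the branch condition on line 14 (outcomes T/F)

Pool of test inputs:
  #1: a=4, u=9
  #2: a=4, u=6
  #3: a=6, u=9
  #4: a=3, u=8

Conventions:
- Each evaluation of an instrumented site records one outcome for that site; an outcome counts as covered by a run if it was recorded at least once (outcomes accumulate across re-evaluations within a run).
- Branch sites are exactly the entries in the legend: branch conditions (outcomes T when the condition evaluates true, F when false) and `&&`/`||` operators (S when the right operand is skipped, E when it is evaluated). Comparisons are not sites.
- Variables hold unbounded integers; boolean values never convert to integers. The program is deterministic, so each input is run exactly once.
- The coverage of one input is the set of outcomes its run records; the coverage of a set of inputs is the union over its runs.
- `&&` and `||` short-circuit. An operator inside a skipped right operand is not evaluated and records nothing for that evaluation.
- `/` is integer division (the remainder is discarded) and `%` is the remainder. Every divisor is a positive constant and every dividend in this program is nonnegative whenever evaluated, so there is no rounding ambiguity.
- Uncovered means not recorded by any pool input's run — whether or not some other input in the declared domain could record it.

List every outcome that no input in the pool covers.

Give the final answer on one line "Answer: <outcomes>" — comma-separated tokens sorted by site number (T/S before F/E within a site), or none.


run #1 (a=4, u=9) records B1=F, B2=E, B3=F, B4=E, B5=T, B6=E, B7=E, B8=T, B9=F
run #2 (a=4, u=6) records B1=F, B2=E, B3=T, B4=S, B5=F, B6=S, B9=T
run #3 (a=6, u=9) records B1=F, B2=E, B3=T, B4=S, B5=T, B6=E, B7=E, B8=T, B9=F
run #4 (a=3, u=8) records B1=T, B2=E, B5=F, B6=S, B9=F
union over the pool: B1=T, B1=F, B2=E, B3=T, B3=F, B4=S, B4=E, B5=T, B5=F, B6=S, B6=E, B7=E, B8=T, B9=T, B9=F
uncovered (3 of 18): B2=S, B7=S, B8=F
Answer: B2=S, B7=S, B8=F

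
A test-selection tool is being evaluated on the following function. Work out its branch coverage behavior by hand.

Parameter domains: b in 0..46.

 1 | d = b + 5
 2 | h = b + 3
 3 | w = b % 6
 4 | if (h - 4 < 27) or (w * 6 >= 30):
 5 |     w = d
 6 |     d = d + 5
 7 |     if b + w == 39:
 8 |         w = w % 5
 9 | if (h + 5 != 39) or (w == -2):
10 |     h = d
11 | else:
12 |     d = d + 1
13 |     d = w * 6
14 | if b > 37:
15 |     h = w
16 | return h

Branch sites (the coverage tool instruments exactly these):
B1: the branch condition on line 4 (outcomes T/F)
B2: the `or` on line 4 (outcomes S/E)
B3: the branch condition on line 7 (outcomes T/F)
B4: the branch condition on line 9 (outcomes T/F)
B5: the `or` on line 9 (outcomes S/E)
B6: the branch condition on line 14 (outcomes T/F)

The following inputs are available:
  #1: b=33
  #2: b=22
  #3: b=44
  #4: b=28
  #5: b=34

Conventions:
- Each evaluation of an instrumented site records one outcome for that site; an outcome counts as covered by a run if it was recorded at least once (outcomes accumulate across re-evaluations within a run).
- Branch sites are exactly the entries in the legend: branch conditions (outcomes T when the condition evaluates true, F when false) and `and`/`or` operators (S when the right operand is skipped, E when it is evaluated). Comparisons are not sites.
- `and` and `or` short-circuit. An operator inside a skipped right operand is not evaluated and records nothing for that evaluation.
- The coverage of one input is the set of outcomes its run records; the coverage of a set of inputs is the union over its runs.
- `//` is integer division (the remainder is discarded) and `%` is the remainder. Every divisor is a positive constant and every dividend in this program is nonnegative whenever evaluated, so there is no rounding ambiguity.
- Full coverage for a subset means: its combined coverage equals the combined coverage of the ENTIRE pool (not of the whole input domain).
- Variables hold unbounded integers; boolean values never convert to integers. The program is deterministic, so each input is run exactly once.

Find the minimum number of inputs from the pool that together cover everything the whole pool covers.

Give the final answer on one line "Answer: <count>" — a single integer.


input #1, b=33: events B2->E, B1->F, B5->S, B4->T, B6->F; outcomes B1=F, B2=E, B4=T, B5=S, B6=F
input #2, b=22: events B2->S, B1->T, B3->F, B5->S, B4->T, B6->F; outcomes B1=T, B2=S, B3=F, B4=T, B5=S, B6=F
input #3, b=44: events B2->E, B1->F, B5->S, B4->T, B6->T; outcomes B1=F, B2=E, B4=T, B5=S, B6=T
input #4, b=28: events B2->E, B1->F, B5->S, B4->T, B6->F; outcomes B1=F, B2=E, B4=T, B5=S, B6=F
input #5, b=34: events B2->E, B1->F, B5->S, B4->T, B6->F; outcomes B1=F, B2=E, B4=T, B5=S, B6=F
pool-wide coverage (9 outcomes): B1=T, B1=F, B2=S, B2=E, B3=F, B4=T, B5=S, B6=T, B6=F
checked all size-1 subsets: none covers 9 outcomes (max 6/9)
size 2: inputs {2, 3} cover all 9 outcomes, and no lexicographically smaller subset of this size does
Answer: 2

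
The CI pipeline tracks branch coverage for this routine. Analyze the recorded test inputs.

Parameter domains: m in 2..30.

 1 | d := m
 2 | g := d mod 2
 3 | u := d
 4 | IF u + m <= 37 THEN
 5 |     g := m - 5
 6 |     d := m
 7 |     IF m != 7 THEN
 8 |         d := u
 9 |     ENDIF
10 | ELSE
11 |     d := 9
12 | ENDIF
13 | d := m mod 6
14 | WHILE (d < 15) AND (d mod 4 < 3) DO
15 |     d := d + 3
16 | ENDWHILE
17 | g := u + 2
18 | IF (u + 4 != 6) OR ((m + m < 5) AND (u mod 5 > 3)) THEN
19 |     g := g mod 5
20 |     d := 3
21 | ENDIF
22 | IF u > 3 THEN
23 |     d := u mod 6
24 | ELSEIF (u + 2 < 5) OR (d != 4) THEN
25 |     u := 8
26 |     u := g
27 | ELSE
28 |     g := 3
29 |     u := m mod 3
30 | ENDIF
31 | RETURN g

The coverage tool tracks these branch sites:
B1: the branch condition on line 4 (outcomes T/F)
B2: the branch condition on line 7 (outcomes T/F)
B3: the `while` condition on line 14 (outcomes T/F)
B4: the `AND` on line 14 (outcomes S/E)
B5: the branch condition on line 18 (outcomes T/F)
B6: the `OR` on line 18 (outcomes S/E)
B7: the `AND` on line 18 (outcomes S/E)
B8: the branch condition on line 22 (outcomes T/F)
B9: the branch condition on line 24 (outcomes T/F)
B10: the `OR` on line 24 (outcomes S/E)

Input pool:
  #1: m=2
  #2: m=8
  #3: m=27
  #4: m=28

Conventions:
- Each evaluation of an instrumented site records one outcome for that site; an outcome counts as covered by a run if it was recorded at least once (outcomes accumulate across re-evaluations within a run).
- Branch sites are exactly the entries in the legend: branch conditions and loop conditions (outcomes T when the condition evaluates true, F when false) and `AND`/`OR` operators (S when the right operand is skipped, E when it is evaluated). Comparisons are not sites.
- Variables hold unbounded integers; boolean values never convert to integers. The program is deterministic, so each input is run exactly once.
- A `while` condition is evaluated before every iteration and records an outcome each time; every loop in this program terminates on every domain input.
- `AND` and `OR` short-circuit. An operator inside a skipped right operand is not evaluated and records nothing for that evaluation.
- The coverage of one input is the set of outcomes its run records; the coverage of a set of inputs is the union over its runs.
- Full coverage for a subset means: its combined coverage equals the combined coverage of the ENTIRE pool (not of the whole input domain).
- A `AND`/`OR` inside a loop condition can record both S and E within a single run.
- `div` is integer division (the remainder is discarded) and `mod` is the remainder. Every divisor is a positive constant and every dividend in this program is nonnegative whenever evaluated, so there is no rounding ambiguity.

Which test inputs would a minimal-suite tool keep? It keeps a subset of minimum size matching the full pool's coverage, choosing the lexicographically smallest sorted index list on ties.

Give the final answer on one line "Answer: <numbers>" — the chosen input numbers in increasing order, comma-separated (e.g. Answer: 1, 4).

input #1, m=2: events B1->T, B2->T, B4->E, B3->T, B4->E, B3->T, B4->E, B3->T, B4->E, B3->F, B6->E, B7->E, B5->F, B8->F, ...; outcomes B1=T, B2=T, B3=T, B3=F, B4=E, B5=F, B6=E, B7=E, B8=F, B9=T, B10=S
input #2, m=8: events B1->T, B2->T, B4->E, B3->T, B4->E, B3->T, B4->E, B3->T, B4->E, B3->F, B6->S, B5->T, B8->T; outcomes B1=T, B2=T, B3=T, B3=F, B4=E, B5=T, B6=S, B8=T
input #3, m=27: events B1->F, B4->E, B3->F, B6->S, B5->T, B8->T; outcomes B1=F, B3=F, B4=E, B5=T, B6=S, B8=T
input #4, m=28: events B1->F, B4->E, B3->T, B4->E, B3->F, B6->S, B5->T, B8->T; outcomes B1=F, B3=T, B3=F, B4=E, B5=T, B6=S, B8=T
union over all inputs: B1=T, B1=F, B2=T, B3=T, B3=F, B4=E, B5=T, B5=F, B6=S, B6=E, B7=E, B8=T, B8=F, B9=T, B10=S (15 outcomes)
checked all size-1 subsets: none covers 15 outcomes (max 11/15)
the canonical winner is {1, 3}: size 2, full 15-outcome coverage, earliest index list among size-2 covers

Answer: 1, 3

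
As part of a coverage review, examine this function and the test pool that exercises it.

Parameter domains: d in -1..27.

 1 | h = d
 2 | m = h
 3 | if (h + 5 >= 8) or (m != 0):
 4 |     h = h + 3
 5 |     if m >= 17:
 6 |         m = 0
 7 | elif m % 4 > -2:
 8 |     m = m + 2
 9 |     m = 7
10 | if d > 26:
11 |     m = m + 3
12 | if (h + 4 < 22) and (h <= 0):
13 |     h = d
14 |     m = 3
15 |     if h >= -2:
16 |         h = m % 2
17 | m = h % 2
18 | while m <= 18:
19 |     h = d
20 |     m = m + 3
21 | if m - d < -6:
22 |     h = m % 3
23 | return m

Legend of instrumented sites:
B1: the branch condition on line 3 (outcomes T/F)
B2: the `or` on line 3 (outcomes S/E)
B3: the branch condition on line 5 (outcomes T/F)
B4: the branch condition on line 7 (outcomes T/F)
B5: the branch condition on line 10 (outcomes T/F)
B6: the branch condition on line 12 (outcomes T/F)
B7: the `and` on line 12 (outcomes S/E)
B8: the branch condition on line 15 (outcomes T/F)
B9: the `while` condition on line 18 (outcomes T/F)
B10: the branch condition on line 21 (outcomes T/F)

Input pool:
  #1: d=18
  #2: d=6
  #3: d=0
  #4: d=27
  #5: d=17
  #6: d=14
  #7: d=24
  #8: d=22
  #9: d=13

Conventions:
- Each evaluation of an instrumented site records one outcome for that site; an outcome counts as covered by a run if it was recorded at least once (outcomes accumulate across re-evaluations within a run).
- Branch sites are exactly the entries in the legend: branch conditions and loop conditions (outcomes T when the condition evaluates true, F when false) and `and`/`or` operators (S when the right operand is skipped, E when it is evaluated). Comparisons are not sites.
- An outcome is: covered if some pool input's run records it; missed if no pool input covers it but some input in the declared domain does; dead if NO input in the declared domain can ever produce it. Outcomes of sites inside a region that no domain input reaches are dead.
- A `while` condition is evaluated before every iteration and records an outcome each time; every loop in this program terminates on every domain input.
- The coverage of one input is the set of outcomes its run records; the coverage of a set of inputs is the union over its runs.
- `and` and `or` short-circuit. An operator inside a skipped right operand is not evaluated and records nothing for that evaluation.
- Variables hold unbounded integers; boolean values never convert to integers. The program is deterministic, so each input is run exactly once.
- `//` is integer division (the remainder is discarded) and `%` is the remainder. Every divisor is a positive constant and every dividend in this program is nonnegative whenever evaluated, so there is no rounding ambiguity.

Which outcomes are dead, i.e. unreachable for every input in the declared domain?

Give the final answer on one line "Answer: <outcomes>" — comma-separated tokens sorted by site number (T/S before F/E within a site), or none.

sweeping the full domain (29 inputs) for each outcome:
  B4=F: zero occurrences over every domain input -> dead
  B8=F: zero occurrences over every domain input -> dead
  reachable outcomes have witnesses, e.g. B1=T (e.g. d=-1), B1=F (e.g. d=0), B2=S (e.g. d=3), B2=E (e.g. d=-1)

Answer: B4=F, B8=F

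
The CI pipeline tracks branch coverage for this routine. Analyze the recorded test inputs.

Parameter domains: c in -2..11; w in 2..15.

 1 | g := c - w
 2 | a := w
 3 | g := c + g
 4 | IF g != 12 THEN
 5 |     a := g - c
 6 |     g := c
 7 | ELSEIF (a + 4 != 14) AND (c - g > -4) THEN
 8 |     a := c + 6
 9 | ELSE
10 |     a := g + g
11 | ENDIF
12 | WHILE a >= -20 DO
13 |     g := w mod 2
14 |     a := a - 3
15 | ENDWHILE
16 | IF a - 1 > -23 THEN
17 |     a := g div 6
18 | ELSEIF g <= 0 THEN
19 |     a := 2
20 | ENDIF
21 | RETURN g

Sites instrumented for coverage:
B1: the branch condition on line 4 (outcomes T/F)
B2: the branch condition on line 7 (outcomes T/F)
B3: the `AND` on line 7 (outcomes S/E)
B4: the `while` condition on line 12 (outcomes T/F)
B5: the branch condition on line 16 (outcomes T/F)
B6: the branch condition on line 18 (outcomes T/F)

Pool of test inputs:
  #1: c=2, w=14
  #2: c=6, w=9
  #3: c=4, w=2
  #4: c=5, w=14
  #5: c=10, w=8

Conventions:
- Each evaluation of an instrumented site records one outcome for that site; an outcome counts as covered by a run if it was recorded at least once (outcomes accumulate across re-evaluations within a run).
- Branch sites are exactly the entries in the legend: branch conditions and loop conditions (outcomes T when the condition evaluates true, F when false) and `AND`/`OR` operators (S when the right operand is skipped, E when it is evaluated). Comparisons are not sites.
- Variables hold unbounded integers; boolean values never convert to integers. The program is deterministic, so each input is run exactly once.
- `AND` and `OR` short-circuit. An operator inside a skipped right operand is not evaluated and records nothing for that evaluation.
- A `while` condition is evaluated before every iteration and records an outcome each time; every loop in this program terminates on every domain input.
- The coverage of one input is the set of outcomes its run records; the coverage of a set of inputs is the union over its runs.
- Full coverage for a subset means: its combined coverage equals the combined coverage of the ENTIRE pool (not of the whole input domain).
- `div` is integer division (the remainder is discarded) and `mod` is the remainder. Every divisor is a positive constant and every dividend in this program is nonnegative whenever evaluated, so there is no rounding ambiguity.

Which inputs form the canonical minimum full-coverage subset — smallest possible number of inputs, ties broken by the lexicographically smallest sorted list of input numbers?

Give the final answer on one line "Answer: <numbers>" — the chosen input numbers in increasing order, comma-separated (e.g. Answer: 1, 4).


run #1 (c=2, w=14) runs B1->T, B4->T, B4->T, B4->T, B4->F, B5->T; records B1=T, B4=T, B4=F, B5=T
run #2 (c=6, w=9) runs B1->T, B4->T, B4->T, B4->T, B4->T, B4->T, B4->T, B4->F, B5->T; records B1=T, B4=T, B4=F, B5=T
run #3 (c=4, w=2) runs B1->T, B4->T, B4->T, B4->T, B4->T, B4->T, B4->T, B4->T, B4->T, B4->F, B5->F, B6->T; records B1=T, B4=T, B4=F, B5=F, B6=T
run #4 (c=5, w=14) runs B1->T, B4->T, B4->T, B4->T, B4->T, B4->F, B5->T; records B1=T, B4=T, B4=F, B5=T
run #5 (c=10, w=8) runs B1->F, B3->E, B2->T, B4->T, B4->T, B4->T, B4->T, B4->T, B4->T, B4->T, B4->T, B4->T, B4->T, B4->T, ...; records B1=F, B2=T, B3=E, B4=T, B4=F, B5=F, B6=T
union over all inputs: B1=T, B1=F, B2=T, B3=E, B4=T, B4=F, B5=T, B5=F, B6=T (9 outcomes)
size 1 is not enough: best union over all size-1 subsets is 7/9
inputs {1, 5} (size 2) cover everything; no size-2 subset with a lexicographically smaller index list covers all 9
Answer: 1, 5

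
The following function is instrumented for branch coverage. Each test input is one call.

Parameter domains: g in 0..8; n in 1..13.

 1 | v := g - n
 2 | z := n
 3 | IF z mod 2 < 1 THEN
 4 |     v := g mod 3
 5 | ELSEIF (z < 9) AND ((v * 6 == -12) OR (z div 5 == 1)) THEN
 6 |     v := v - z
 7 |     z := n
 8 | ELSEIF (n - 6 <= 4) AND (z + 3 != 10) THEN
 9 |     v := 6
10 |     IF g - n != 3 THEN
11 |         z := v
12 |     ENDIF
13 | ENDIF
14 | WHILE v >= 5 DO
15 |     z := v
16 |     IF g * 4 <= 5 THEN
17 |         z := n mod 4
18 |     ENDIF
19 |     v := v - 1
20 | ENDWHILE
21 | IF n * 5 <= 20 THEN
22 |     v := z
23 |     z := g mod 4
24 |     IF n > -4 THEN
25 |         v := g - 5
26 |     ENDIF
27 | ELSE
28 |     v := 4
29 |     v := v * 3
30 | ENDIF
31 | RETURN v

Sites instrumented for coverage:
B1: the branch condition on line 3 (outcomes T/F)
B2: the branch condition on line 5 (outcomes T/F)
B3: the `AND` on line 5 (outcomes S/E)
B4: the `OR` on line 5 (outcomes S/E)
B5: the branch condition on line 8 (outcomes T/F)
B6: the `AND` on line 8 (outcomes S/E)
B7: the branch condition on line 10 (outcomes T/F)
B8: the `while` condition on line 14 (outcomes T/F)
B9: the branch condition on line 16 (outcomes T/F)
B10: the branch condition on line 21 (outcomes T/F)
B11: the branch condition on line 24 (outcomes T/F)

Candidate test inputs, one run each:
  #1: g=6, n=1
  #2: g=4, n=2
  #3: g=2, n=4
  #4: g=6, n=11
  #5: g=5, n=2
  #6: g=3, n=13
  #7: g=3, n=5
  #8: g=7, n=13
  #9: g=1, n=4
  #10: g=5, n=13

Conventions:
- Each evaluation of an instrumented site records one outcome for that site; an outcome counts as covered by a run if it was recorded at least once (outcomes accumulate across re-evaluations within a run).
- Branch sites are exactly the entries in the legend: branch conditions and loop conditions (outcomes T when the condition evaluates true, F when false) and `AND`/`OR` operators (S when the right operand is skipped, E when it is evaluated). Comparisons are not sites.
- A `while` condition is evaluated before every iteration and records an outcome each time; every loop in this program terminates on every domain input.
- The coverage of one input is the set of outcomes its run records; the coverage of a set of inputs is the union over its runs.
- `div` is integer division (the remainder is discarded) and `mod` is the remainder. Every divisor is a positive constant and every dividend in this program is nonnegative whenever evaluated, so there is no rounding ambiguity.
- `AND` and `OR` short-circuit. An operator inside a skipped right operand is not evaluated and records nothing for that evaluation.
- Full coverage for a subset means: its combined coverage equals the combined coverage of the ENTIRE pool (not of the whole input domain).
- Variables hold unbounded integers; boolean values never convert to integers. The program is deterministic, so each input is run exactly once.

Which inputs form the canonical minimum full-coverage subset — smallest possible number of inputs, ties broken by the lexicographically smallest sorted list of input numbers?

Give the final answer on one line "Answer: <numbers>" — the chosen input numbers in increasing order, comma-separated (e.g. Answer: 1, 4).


input #1 (g=6, n=1): events B1->F, B3->E, B4->E, B2->F, B6->E, B5->T, B7->T, B8->T, B9->F, B8->T, B9->F, B8->F, B10->T, B11->T; covers B1=F, B2=F, B3=E, B4=E, B5=T, B6=E, B7=T, B8=T, B8=F, B9=F, B10=T, B11=T
input #2 (g=4, n=2): events B1->T, B8->F, B10->T, B11->T; covers B1=T, B8=F, B10=T, B11=T
input #3 (g=2, n=4): events B1->T, B8->F, B10->T, B11->T; covers B1=T, B8=F, B10=T, B11=T
input #4 (g=6, n=11): events B1->F, B3->S, B2->F, B6->S, B5->F, B8->F, B10->F; covers B1=F, B2=F, B3=S, B5=F, B6=S, B8=F, B10=F
input #5 (g=5, n=2): events B1->T, B8->F, B10->T, B11->T; covers B1=T, B8=F, B10=T, B11=T
input #6 (g=3, n=13): events B1->F, B3->S, B2->F, B6->S, B5->F, B8->F, B10->F; covers B1=F, B2=F, B3=S, B5=F, B6=S, B8=F, B10=F
input #7 (g=3, n=5): events B1->F, B3->E, B4->S, B2->T, B8->F, B10->F; covers B1=F, B2=T, B3=E, B4=S, B8=F, B10=F
input #8 (g=7, n=13): events B1->F, B3->S, B2->F, B6->S, B5->F, B8->F, B10->F; covers B1=F, B2=F, B3=S, B5=F, B6=S, B8=F, B10=F
input #9 (g=1, n=4): events B1->T, B8->F, B10->T, B11->T; covers B1=T, B8=F, B10=T, B11=T
input #10 (g=5, n=13): events B1->F, B3->S, B2->F, B6->S, B5->F, B8->F, B10->F; covers B1=F, B2=F, B3=S, B5=F, B6=S, B8=F, B10=F
union over all inputs: B1=T, B1=F, B2=T, B2=F, B3=S, B3=E, B4=S, B4=E, B5=T, B5=F, B6=S, B6=E, B7=T, B8=T, B8=F, B9=F, B10=T, B10=F, B11=T (19 outcomes)
no size-1 subset reaches all 19 outcomes (best union: 12/19)
no size-2 subset reaches all 19 outcomes (best union: 16/19)
no size-3 subset reaches all 19 outcomes (best union: 18/19)
at size 4, {1, 2, 4, 7} reaches all 19 outcomes; every lexicographically earlier size-4 subset fails
Answer: 1, 2, 4, 7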